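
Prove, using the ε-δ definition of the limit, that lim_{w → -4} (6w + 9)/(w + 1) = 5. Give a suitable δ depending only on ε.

Let ε > 0 be given. We want δ > 0 with 0 < |w + 4| < δ ⇒ |(6w + 9)/(w + 1) − 5| < ε.
Combining over a common denominator, (6w + 9)/(w + 1) − 5 = [(6w + 9)·(-3) − (-15)·(w + 1)] / [(-3)·(w + 1)] = -3(w + 4) / ((-3)(w + 1)).
So |(6w + 9)/(w + 1) − 5| = 3|w + 4| / (3·|w + 1|).
Restrict δ ≤ 3/2. Then |w + 4| < 3/2 gives |w + 1| = |(w + 4) + (-3)| ≥ 3 − 3/2 = 3/2.
Hence |(6w + 9)/(w + 1) − 5| < 3|w + 4|/(3·(3/2)) = (2/3)|w + 4|, which is < ε once |w + 4| < (3/2)ε.
Take δ = min(3/2, (3/2)ε). Then 0 < |w + 4| < δ forces both bounds, so |(6w + 9)/(w + 1) − 5| < ε.

δ = min(3/2, (3/2)ε)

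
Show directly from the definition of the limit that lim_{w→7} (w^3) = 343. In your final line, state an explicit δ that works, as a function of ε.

δ = min(2, ε/193)

Let ε > 0 be given. We seek δ > 0 with 0 < |w − 7| < δ ⇒ |w^3 − 343| < ε.
Factor: w^3 − 343 = (w − 7)(w^2 + 7w + 49), so |w^3 − 343| = |w − 7|·|w^2 + 7w + 49|.
Impose δ ≤ 2 so that |w| < 9; then |w^2 + 7w + 49| ≤ 193.
Hence |w^3 − 343| ≤ 193|w − 7|, which is < ε once |w − 7| < ε/193.
Take δ = min(2, ε/193). If 0 < |w − 7| < δ then both bounds hold and |w^3 − 343| ≤ 193|w − 7| < 193·(ε/193) = ε.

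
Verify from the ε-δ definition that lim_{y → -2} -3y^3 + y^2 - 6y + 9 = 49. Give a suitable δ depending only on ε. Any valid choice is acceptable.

Let ε > 0. We want δ > 0 such that 0 < |y + 2| < δ implies |(-3y^3 + y^2 - 6y + 9) − 49| < ε.
(-3y^3 + y^2 - 6y + 9) − 49 = -3y^3 + y^2 - 6y - 40 = (y + 2)(-3y^2 + 7y - 20).
So |(-3y^3 + y^2 - 6y + 9) − 49| = |y + 2|·|-3y^2 + 7y - 20|.
Assume first that |y + 2| < 1, so |y| < 3. Then |-3y^2 + 7y - 20| ≤ 3·3^2 + 7·3 + 20 = 68.
Hence |(-3y^3 + y^2 - 6y + 9) − 49| ≤ 68|y + 2| < ε provided |y + 2| < ε/68.
Take δ = min(1, ε/68). Then 0 < |y + 2| < δ gives both |y + 2| < 1 and |y + 2| < ε/68, so |(-3y^3 + y^2 - 6y + 9) − 49| < ε.

δ = min(1, ε/68)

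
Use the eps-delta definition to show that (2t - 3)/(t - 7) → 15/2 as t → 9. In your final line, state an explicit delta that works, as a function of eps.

delta = min(1, (2/11)eps)

Let eps > 0 be given. We want delta > 0 with 0 < |t − 9| < delta ⇒ |(2t - 3)/(t - 7) − (15/2)| < eps.
Combining over a common denominator, (2t - 3)/(t - 7) − (15/2) = [(2t - 3)·2 − 15·(t - 7)] / [2·(t - 7)] = -11(t − 9) / (2(t - 7)).
So |(2t - 3)/(t - 7) − (15/2)| = 11|t − 9| / (2·|t − 7|).
Require delta ≤ 1, so |t − 7| ≥ |2| − |t − 9| > 2 − 1 = 1.
Hence |(2t - 3)/(t - 7) − (15/2)| < 11|t − 9|/(2·1) = (11/2)|t − 9|, which is < eps once |t − 9| < (2/11)eps.
Take delta = min(1, (2/11)eps). Then 0 < |t − 9| < delta forces both bounds, so |(2t - 3)/(t - 7) − (15/2)| < eps.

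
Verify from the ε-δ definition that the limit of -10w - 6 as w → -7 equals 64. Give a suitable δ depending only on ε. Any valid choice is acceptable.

δ = ε/10

Suppose ε > 0. We need δ > 0 so that 0 < |w + 7| < δ implies |(-10w - 6) − 64| < ε.
Since (-10w - 6) − 64 = -10(w + 7), we have |(-10w - 6) − 64| = 10|w + 7|.
Thus it suffices that |w + 7| < ε/10.
Choosing δ = ε/10 gives |(-10w - 6) − 64| = 10|w + 7| < ε whenever |w + 7| < δ.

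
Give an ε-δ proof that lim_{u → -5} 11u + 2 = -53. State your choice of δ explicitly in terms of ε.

Suppose ε > 0. We need δ > 0 so that 0 < |u + 5| < δ implies |(11u + 2) + 53| < ε.
Since (11u + 2) + 53 = 11(u + 5), we have |(11u + 2) + 53| = 11|u + 5|.
So 11|u + 5| < ε exactly when |u + 5| < ε/11.
Take δ = ε/11. If 0 < |u + 5| < δ then |(11u + 2) + 53| = 11|u + 5| < 11·(ε/11) = ε.

δ = ε/11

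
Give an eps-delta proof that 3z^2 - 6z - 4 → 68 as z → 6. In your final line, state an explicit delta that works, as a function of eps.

Fix eps > 0. We want delta > 0 such that 0 < |z − 6| < delta implies |(3z^2 - 6z - 4) − 68| < eps.
(3z^2 - 6z - 4) − 68 = 3z^2 - 6z - 72 = (z − 6)(3z + 12).
So |(3z^2 - 6z - 4) − 68| = |z − 6|·|3z + 12|.
Require delta ≤ 2. Then |z − 6| < 2 gives |z| < 8, and by the triangle inequality |3z + 12| ≤ 3·8 + 12 = 36.
Hence |(3z^2 - 6z - 4) − 68| ≤ 36|z − 6| < eps provided |z − 6| < eps/36.
Take delta = min(2, eps/36). Then 0 < |z − 6| < delta gives both |z − 6| < 2 and |z − 6| < eps/36, so |(3z^2 - 6z - 4) − 68| < eps.

delta = min(2, eps/36)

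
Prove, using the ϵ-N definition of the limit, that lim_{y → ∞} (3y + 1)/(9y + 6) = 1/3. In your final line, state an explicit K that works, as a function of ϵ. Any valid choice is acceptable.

Fix ϵ > 0. We seek K > 0 such that y > K implies |(3y + 1)/(9y + 6) − (1/3)| < ϵ.
(3y + 1)/(9y + 6) − (1/3) = (9(3y + 1) − 3(9y + 6)) / (9(9y + 6)) = -9/(9(9y + 6)).
For y > 0 we have 9y + 6 > 9y, so |(3y + 1)/(9y + 6) − (1/3)| = 9/(9(9y + 6)) < 9/(9·9y) = (1/9)/y.
Thus |(3y + 1)/(9y + 6) − (1/3)| < ϵ whenever y > (1/9)/ϵ.
Take K = (1/9)/ϵ. If y > K then |(3y + 1)/(9y + 6) − (1/3)| < (1/9)/y < ϵ.

K = (1/9)/ϵ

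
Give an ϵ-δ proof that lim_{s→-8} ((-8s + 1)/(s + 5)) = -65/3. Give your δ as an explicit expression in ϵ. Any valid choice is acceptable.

δ = min(3/2, (9/82)ϵ)

Suppose ϵ > 0. We want δ > 0 with 0 < |s + 8| < δ ⇒ |(-8s + 1)/(s + 5) + 65/3| < ϵ.
Combining over a common denominator, (-8s + 1)/(s + 5) + 65/3 = [(-8s + 1)·(-3) − 65·(s + 5)] / [(-3)·(s + 5)] = -41(s + 8) / ((-3)(s + 5)).
So |(-8s + 1)/(s + 5) + 65/3| = 41|s + 8| / (3·|s + 5|).
Restrict δ ≤ 3/2. Then |s + 8| < 3/2 gives |s + 5| = |(s + 8) + (-3)| ≥ 3 − 3/2 = 3/2.
Hence |(-8s + 1)/(s + 5) + 65/3| < 41|s + 8|/(3·(3/2)) = (82/9)|s + 8|, which is < ϵ once |s + 8| < (9/82)ϵ.
Take δ = min(3/2, (9/82)ϵ). Then 0 < |s + 8| < δ forces both bounds, so |(-8s + 1)/(s + 5) + 65/3| < ϵ.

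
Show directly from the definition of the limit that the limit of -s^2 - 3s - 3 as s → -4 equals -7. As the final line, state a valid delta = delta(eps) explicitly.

Let eps > 0 be given. We want delta > 0 such that 0 < |s + 4| < delta implies |(-s^2 - 3s - 3) + 7| < eps.
(-s^2 - 3s - 3) + 7 = -s^2 - 3s + 4 = (s + 4)(-s + 1).
So |(-s^2 - 3s - 3) + 7| = |s + 4|·|-s + 1|.
Assume first that |s + 4| < 1, so |s| < 5. Then |-s + 1| ≤ 5 + 1 = 6.
Hence |(-s^2 - 3s - 3) + 7| ≤ 6|s + 4| < eps provided |s + 4| < eps/6.
Take delta = min(1, eps/6). Then 0 < |s + 4| < delta gives both |s + 4| < 1 and |s + 4| < eps/6, so |(-s^2 - 3s - 3) + 7| < eps.

delta = min(1, eps/6)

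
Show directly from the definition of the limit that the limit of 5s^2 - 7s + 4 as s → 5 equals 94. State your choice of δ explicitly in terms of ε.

δ = min(1, ε/48)

Fix ε > 0. We want δ > 0 such that 0 < |s − 5| < δ implies |(5s^2 - 7s + 4) − 94| < ε.
(5s^2 - 7s + 4) − 94 = 5s^2 - 7s - 90 = (s − 5)(5s + 18).
So |(5s^2 - 7s + 4) − 94| = |s − 5|·|5s + 18|.
Assume first that |s − 5| < 1, so |s| < 6. Then |5s + 18| ≤ 5·6 + 18 = 48.
Hence |(5s^2 - 7s + 4) − 94| ≤ 48|s − 5| < ε provided |s − 5| < ε/48.
Choosing δ = min(1, ε/48) ensures both conditions, hence |(5s^2 - 7s + 4) − 94| < ε.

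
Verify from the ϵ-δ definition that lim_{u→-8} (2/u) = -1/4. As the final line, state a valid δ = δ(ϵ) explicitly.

Let ϵ > 0 be given. We seek δ > 0 such that 0 < |u + 8| < δ implies |2/u + 1/4| < ϵ.
|2/u + 1/4| = 2·|-8 − u|/(8·|u|) = 2|u + 8|/(8|u|).
Require δ ≤ 4 so that |u| > 8 − 4 = 4, hence 8|u| > 32.
Then |2/u + 1/4| < 2|u + 8|/32, which is < ϵ when |u + 8| < 16ϵ.
Take δ = min(4, 16ϵ). Then 0 < |u + 8| < δ gives both |u + 8| < 4 and |u + 8| < 16ϵ, so |2/u + 1/4| < ϵ.

δ = min(4, 16ϵ)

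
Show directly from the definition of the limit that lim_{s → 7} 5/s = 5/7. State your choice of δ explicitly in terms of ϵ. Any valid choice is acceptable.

δ = min(7/2, (49/10)ϵ)

Fix ϵ > 0. We seek δ > 0 such that 0 < |s − 7| < δ implies |5/s − (5/7)| < ϵ.
|5/s − (5/7)| = 5·|7 − s|/(7·|s|) = 5|s − 7|/(7|s|).
Require δ ≤ 7/2 so that |s| > 7 − 7/2 = 7/2, hence 7|s| > 49/2.
Then |5/s − (5/7)| < 5|s − 7|/(49/2), which is < ϵ when |s − 7| < (49/10)ϵ.
Take δ = min(7/2, (49/10)ϵ). Then 0 < |s − 7| < δ gives both |s − 7| < 7/2 and |s − 7| < (49/10)ϵ, so |5/s − (5/7)| < ϵ.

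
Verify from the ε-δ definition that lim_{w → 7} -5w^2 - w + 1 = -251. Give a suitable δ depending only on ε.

δ = min(1, ε/76)

Fix ε > 0. We want δ > 0 such that 0 < |w − 7| < δ implies |(-5w^2 - w + 1) + 251| < ε.
(-5w^2 - w + 1) + 251 = -5w^2 - w + 252 = (w − 7)(-5w - 36).
So |(-5w^2 - w + 1) + 251| = |w − 7|·|-5w - 36|.
Assume first that |w − 7| < 1, so |w| < 8. Then |-5w - 36| ≤ 5·8 + 36 = 76.
Hence |(-5w^2 - w + 1) + 251| ≤ 76|w − 7| < ε provided |w − 7| < ε/76.
Take δ = min(1, ε/76). Then 0 < |w − 7| < δ gives both |w − 7| < 1 and |w − 7| < ε/76, so |(-5w^2 - w + 1) + 251| < ε.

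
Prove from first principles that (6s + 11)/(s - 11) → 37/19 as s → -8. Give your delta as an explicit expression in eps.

Let eps > 0. We want delta > 0 with 0 < |s + 8| < delta ⇒ |(6s + 11)/(s - 11) − (37/19)| < eps.
Combining over a common denominator, (6s + 11)/(s - 11) − (37/19) = [(6s + 11)·(-19) − (-37)·(s - 11)] / [(-19)·(s - 11)] = -77(s + 8) / ((-19)(s - 11)).
So |(6s + 11)/(s - 11) − (37/19)| = 77|s + 8| / (19·|s − 11|).
Require delta ≤ 19/2, so |s − 11| ≥ |-19| − |s + 8| > 19 − 19/2 = 19/2.
Hence |(6s + 11)/(s - 11) − (37/19)| < 77|s + 8|/(19·(19/2)) = (154/361)|s + 8|, which is < eps once |s + 8| < (361/154)eps.
Take delta = min(19/2, (361/154)eps). Then 0 < |s + 8| < delta forces both bounds, so |(6s + 11)/(s - 11) − (37/19)| < eps.

delta = min(19/2, (361/154)eps)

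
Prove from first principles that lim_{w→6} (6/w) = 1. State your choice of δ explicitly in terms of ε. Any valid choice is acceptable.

δ = min(3, 3ε)

Let ε > 0 be given. We seek δ > 0 such that 0 < |w − 6| < δ implies |6/w − 1| < ε.
|6/w − 1| = 6·|6 − w|/(6·|w|) = 6|w − 6|/(6|w|).
Restrict δ ≤ 3. Then |w − 6| < 3 gives |w| > 3, so 6|w| > 18.
Then |6/w − 1| < 6|w − 6|/18, which is < ε when |w − 6| < 3ε.
Take δ = min(3, 3ε). Then 0 < |w − 6| < δ gives both |w − 6| < 3 and |w − 6| < 3ε, so |6/w − 1| < ε.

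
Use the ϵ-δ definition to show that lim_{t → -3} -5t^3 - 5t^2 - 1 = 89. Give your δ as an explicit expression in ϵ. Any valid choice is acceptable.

δ = min(1, ϵ/150)

Let ϵ > 0. We want δ > 0 such that 0 < |t + 3| < δ implies |(-5t^3 - 5t^2 - 1) − 89| < ϵ.
(-5t^3 - 5t^2 - 1) − 89 = -5t^3 - 5t^2 - 90 = (t + 3)(-5t^2 + 10t - 30).
So |(-5t^3 - 5t^2 - 1) − 89| = |t + 3|·|-5t^2 + 10t - 30|.
Assume first that |t + 3| < 1, so |t| < 4. Then |-5t^2 + 10t - 30| ≤ 5·4^2 + 10·4 + 30 = 150.
Hence |(-5t^3 - 5t^2 - 1) − 89| ≤ 150|t + 3| < ϵ provided |t + 3| < ϵ/150.
Take δ = min(1, ϵ/150). Then 0 < |t + 3| < δ gives both |t + 3| < 1 and |t + 3| < ϵ/150, so |(-5t^3 - 5t^2 - 1) − 89| < ϵ.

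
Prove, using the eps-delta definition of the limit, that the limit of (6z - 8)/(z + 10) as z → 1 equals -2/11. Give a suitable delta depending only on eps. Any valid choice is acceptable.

Fix eps > 0. We want delta > 0 with 0 < |z − 1| < delta ⇒ |(6z - 8)/(z + 10) + 2/11| < eps.
Combining over a common denominator, (6z - 8)/(z + 10) + 2/11 = [(6z - 8)·11 − (-2)·(z + 10)] / [11·(z + 10)] = 68(z − 1) / (11(z + 10)).
So |(6z - 8)/(z + 10) + 2/11| = 68|z − 1| / (11·|z + 10|).
Restrict delta ≤ 11/2. Then |z − 1| < 11/2 gives |z + 10| = |(z − 1) + 11| ≥ 11 − 11/2 = 11/2.
Hence |(6z - 8)/(z + 10) + 2/11| < 68|z − 1|/(11·(11/2)) = (136/121)|z − 1|, which is < eps once |z − 1| < (121/136)eps.
Take delta = min(11/2, (121/136)eps). Then 0 < |z − 1| < delta forces both bounds, so |(6z - 8)/(z + 10) + 2/11| < eps.

delta = min(11/2, (121/136)eps)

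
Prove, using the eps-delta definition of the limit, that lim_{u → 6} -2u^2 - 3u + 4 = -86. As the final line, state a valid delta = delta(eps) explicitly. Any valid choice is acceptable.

delta = min(2, eps/31)

Let eps > 0 be given. We want delta > 0 such that 0 < |u − 6| < delta implies |(-2u^2 - 3u + 4) + 86| < eps.
(-2u^2 - 3u + 4) + 86 = -2u^2 - 3u + 90 = (u − 6)(-2u - 15).
So |(-2u^2 - 3u + 4) + 86| = |u − 6|·|-2u - 15|.
Require delta ≤ 2. Then |u − 6| < 2 gives |u| < 8, and by the triangle inequality |-2u - 15| ≤ 2·8 + 15 = 31.
Hence |(-2u^2 - 3u + 4) + 86| ≤ 31|u − 6| < eps provided |u − 6| < eps/31.
Choosing delta = min(2, eps/31) ensures both conditions, hence |(-2u^2 - 3u + 4) + 86| < eps.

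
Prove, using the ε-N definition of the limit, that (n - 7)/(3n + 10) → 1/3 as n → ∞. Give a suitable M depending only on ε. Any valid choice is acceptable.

Let ε > 0. For n ≥ 1, |(n - 7)/(3n + 10) − (1/3)| = |-31|/(3(3n + 10)) = 31/(3(3n + 10)).
Since 3n + 10 ≥ 3n for n ≥ 1, this is ≤ 31/(3·3n) = (31/9)/n.
So |(n - 7)/(3n + 10) − (1/3)| < ε whenever n > (31/9)/ε.
Take M = (31/9)/ε. If n > M then |(n - 7)/(3n + 10) − (1/3)| ≤ (31/9)/n < ε.

M = (31/9)/ε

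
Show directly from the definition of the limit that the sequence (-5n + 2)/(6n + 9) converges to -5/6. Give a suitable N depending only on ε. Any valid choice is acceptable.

Suppose ε > 0. For n ≥ 1, |(-5n + 2)/(6n + 9) + 5/6| = |57|/(6(6n + 9)) = 57/(6(6n + 9)).
Since 6n + 9 ≥ 6n for n ≥ 1, this is ≤ 57/(6·6n) = (19/12)/n.
So |(-5n + 2)/(6n + 9) + 5/6| < ε whenever n > (19/12)/ε.
Take N = (19/12)/ε. If n > N then |(-5n + 2)/(6n + 9) + 5/6| ≤ (19/12)/n < ε.

N = (19/12)/ε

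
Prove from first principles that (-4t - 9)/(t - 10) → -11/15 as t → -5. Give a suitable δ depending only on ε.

δ = min(15/2, (225/98)ε)

Suppose ε > 0. We want δ > 0 with 0 < |t + 5| < δ ⇒ |(-4t - 9)/(t - 10) + 11/15| < ε.
Combining over a common denominator, (-4t - 9)/(t - 10) + 11/15 = [(-4t - 9)·(-15) − 11·(t - 10)] / [(-15)·(t - 10)] = 49(t + 5) / ((-15)(t - 10)).
So |(-4t - 9)/(t - 10) + 11/15| = 49|t + 5| / (15·|t − 10|).
Restrict δ ≤ 15/2. Then |t + 5| < 15/2 gives |t − 10| = |(t + 5) + (-15)| ≥ 15 − 15/2 = 15/2.
Hence |(-4t - 9)/(t - 10) + 11/15| < 49|t + 5|/(15·(15/2)) = (98/225)|t + 5|, which is < ε once |t + 5| < (225/98)ε.
Take δ = min(15/2, (225/98)ε). Then 0 < |t + 5| < δ forces both bounds, so |(-4t - 9)/(t - 10) + 11/15| < ε.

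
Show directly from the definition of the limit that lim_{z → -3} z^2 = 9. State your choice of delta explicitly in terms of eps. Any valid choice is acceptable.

Let eps > 0 be given. We seek delta > 0 with 0 < |z + 3| < delta ⇒ |z^2 − 9| < eps.
Factor: z^2 − 9 = (z + 3)(z - 3), so |z^2 − 9| = |z + 3|·|z - 3|.
Restrict delta ≤ 1. Then |z + 3| < 1 gives |z| < 4, so by the triangle inequality |z - 3| ≤ 4 + 3 = 7.
Hence |z^2 − 9| ≤ 7|z + 3|, which is < eps once |z + 3| < eps/7.
Take delta = min(1, eps/7). If 0 < |z + 3| < delta then both bounds hold and |z^2 − 9| ≤ 7|z + 3| < 7·(eps/7) = eps.

delta = min(1, eps/7)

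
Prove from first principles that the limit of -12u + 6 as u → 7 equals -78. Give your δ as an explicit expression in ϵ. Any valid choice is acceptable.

Suppose ϵ > 0. We need δ > 0 so that 0 < |u − 7| < δ implies |(-12u + 6) + 78| < ϵ.
Since (-12u + 6) + 78 = -12(u − 7), we have |(-12u + 6) + 78| = 12|u − 7|.
So 12|u − 7| < ϵ exactly when |u − 7| < ϵ/12.
Choosing δ = ϵ/12 gives |(-12u + 6) + 78| = 12|u − 7| < ϵ whenever |u − 7| < δ.

δ = ϵ/12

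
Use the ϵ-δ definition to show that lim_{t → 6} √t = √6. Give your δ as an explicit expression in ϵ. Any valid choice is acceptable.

δ = min(6, √6·ϵ)

Let ϵ > 0 be given. We want δ > 0 such that 0 < |t − 6| < δ implies |√t − √6| < ϵ.
Multiplying by the conjugate, |√t − √6| = |t − 6|/(√t + √6).
Restrict δ ≤ 6 so that |t − 6| < 6 forces t > 0, and then √t + √6 > √6.
Hence |√t − √6| < |t − 6|/√6, which is < ϵ once |t − 6| < √6·ϵ.
Take δ = min(6, √6·ϵ). If 0 < |t − 6| < δ then t > 0 and |√t − √6| < |t − 6|/√6 < ϵ.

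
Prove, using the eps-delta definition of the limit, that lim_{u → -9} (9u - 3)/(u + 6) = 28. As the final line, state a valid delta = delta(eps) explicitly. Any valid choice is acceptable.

delta = min(3/2, (3/38)eps)

Fix eps > 0. We want delta > 0 with 0 < |u + 9| < delta ⇒ |(9u - 3)/(u + 6) − 28| < eps.
Combining over a common denominator, (9u - 3)/(u + 6) − 28 = [(9u - 3)·(-3) − (-84)·(u + 6)] / [(-3)·(u + 6)] = 57(u + 9) / ((-3)(u + 6)).
So |(9u - 3)/(u + 6) − 28| = 57|u + 9| / (3·|u + 6|).
Restrict delta ≤ 3/2. Then |u + 9| < 3/2 gives |u + 6| = |(u + 9) + (-3)| ≥ 3 − 3/2 = 3/2.
Hence |(9u - 3)/(u + 6) − 28| < 57|u + 9|/(3·(3/2)) = (38/3)|u + 9|, which is < eps once |u + 9| < (3/38)eps.
Take delta = min(3/2, (3/38)eps). Then 0 < |u + 9| < delta forces both bounds, so |(9u - 3)/(u + 6) − 28| < eps.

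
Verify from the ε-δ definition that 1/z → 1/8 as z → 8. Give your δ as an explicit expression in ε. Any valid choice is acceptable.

Let ε > 0 be given. We seek δ > 0 such that 0 < |z − 8| < δ implies |1/z − (1/8)| < ε.
|1/z − (1/8)| = |8 − z|/(8·|z|) = |z − 8|/(8|z|).
Restrict δ ≤ 4. Then |z − 8| < 4 gives |z| > 4, so 8|z| > 32.
Then |1/z − (1/8)| < |z − 8|/32, which is < ε when |z − 8| < 32ε.
Take δ = min(4, 32ε). Then 0 < |z − 8| < δ gives both |z − 8| < 4 and |z − 8| < 32ε, so |1/z − (1/8)| < ε.

δ = min(4, 32ε)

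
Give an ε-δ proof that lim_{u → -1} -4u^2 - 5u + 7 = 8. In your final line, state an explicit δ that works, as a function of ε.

Suppose ε > 0. We want δ > 0 such that 0 < |u + 1| < δ implies |(-4u^2 - 5u + 7) − 8| < ε.
(-4u^2 - 5u + 7) − 8 = -4u^2 - 5u - 1 = (u + 1)(-4u - 1).
So |(-4u^2 - 5u + 7) − 8| = |u + 1|·|-4u - 1|.
Assume first that |u + 1| < 1, so |u| < 2. Then |-4u - 1| ≤ 4·2 + 1 = 9.
Hence |(-4u^2 - 5u + 7) − 8| ≤ 9|u + 1| < ε provided |u + 1| < ε/9.
Take δ = min(1, ε/9). Then 0 < |u + 1| < δ gives both |u + 1| < 1 and |u + 1| < ε/9, so |(-4u^2 - 5u + 7) − 8| < ε.

δ = min(1, ε/9)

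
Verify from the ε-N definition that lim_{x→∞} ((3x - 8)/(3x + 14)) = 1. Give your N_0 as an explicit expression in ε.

Fix ε > 0. We seek N_0 > 0 such that x > N_0 implies |(3x - 8)/(3x + 14) − 1| < ε.
(3x - 8)/(3x + 14) − 1 = (3(3x - 8) − 3(3x + 14)) / (3(3x + 14)) = -66/(3(3x + 14)).
For x > 0 we have 3x + 14 > 3x, so |(3x - 8)/(3x + 14) − 1| = 66/(3(3x + 14)) < 66/(3·3x) = (22/3)/x.
Thus |(3x - 8)/(3x + 14) − 1| < ε whenever x > (22/3)/ε.
Take N_0 = (22/3)/ε. If x > N_0 then |(3x - 8)/(3x + 14) − 1| < (22/3)/x < ε.

N_0 = (22/3)/ε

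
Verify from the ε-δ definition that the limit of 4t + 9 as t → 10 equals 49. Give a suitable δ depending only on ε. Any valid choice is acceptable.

δ = ε/4

Let ε > 0. We need δ > 0 so that 0 < |t − 10| < δ implies |(4t + 9) − 49| < ε.
|(4t + 9) − 49| = |4t - 40| = 4|t − 10|.
So 4|t − 10| < ε exactly when |t − 10| < ε/4.
Take δ = ε/4. If 0 < |t − 10| < δ then |(4t + 9) − 49| = 4|t − 10| < 4·(ε/4) = ε.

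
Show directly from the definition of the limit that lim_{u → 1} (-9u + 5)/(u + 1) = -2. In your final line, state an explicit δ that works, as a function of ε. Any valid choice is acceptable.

Suppose ε > 0. We want δ > 0 with 0 < |u − 1| < δ ⇒ |(-9u + 5)/(u + 1) + 2| < ε.
Combining over a common denominator, (-9u + 5)/(u + 1) + 2 = [(-9u + 5)·2 − (-4)·(u + 1)] / [2·(u + 1)] = -14(u − 1) / (2(u + 1)).
So |(-9u + 5)/(u + 1) + 2| = 14|u − 1| / (2·|u + 1|).
Restrict δ ≤ 1. Then |u − 1| < 1 gives |u + 1| = |(u − 1) + 2| ≥ 2 − 1 = 1.
Hence |(-9u + 5)/(u + 1) + 2| < 14|u − 1|/(2·1) = 7|u − 1|, which is < ε once |u − 1| < (1/7)ε.
Take δ = min(1, (1/7)ε). Then 0 < |u − 1| < δ forces both bounds, so |(-9u + 5)/(u + 1) + 2| < ε.

δ = min(1, (1/7)ε)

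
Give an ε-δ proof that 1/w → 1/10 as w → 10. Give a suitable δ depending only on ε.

Let ε > 0. We seek δ > 0 such that 0 < |w − 10| < δ implies |1/w − (1/10)| < ε.
|1/w − (1/10)| = |10 − w|/(10·|w|) = |w − 10|/(10|w|).
Restrict δ ≤ 5. Then |w − 10| < 5 gives |w| > 5, so 10|w| > 50.
Then |1/w − (1/10)| < |w − 10|/50, which is < ε when |w − 10| < 50ε.
Take δ = min(5, 50ε). Then 0 < |w − 10| < δ gives both |w − 10| < 5 and |w − 10| < 50ε, so |1/w − (1/10)| < ε.

δ = min(5, 50ε)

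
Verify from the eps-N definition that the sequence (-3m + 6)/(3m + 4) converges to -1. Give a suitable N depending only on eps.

Suppose eps > 0. For m ≥ 1, |(-3m + 6)/(3m + 4) + 1| = |30|/(3(3m + 4)) = 30/(3(3m + 4)).
Since 3m + 4 ≥ 3m for m ≥ 1, this is ≤ 30/(3·3m) = (10/3)/m.
So |(-3m + 6)/(3m + 4) + 1| < eps whenever m > (10/3)/eps.
Take N = (10/3)/eps. If m > N then |(-3m + 6)/(3m + 4) + 1| ≤ (10/3)/m < eps.

N = (10/3)/eps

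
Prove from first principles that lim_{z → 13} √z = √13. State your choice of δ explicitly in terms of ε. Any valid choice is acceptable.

Suppose ε > 0. We want δ > 0 such that 0 < |z − 13| < δ implies |√z − √13| < ε.
Rationalise: √z − √13 = (z − 13)/(√z + √13), so |√z − √13| = |z − 13|/(√z + √13).
Restrict δ ≤ 13 so that |z − 13| < 13 forces z > 0, and then √z + √13 > √13.
Hence |√z − √13| < |z − 13|/√13, which is < ε once |z − 13| < √13·ε.
Take δ = min(13, √13·ε). If 0 < |z − 13| < δ then z > 0 and |√z − √13| < |z − 13|/√13 < ε.

δ = min(13, √13·ε)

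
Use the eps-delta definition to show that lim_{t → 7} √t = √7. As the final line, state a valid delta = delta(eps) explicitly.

delta = min(7, √7·eps)

Let eps > 0. We want delta > 0 such that 0 < |t − 7| < delta implies |√t − √7| < eps.
Rationalise: √t − √7 = (t − 7)/(√t + √7), so |√t − √7| = |t − 7|/(√t + √7).
Restrict delta ≤ 7 so that |t − 7| < 7 forces t > 0, and then √t + √7 > √7.
Hence |√t − √7| < |t − 7|/√7, which is < eps once |t − 7| < √7·eps.
Take delta = min(7, √7·eps). If 0 < |t − 7| < delta then t > 0 and |√t − √7| < |t − 7|/√7 < eps.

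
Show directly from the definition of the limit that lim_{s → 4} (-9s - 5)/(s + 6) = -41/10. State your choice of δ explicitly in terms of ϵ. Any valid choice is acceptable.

δ = min(5, (50/49)ϵ)

Let ϵ > 0. We want δ > 0 with 0 < |s − 4| < δ ⇒ |(-9s - 5)/(s + 6) + 41/10| < ϵ.
Combining over a common denominator, (-9s - 5)/(s + 6) + 41/10 = [(-9s - 5)·10 − (-41)·(s + 6)] / [10·(s + 6)] = -49(s − 4) / (10(s + 6)).
So |(-9s - 5)/(s + 6) + 41/10| = 49|s − 4| / (10·|s + 6|).
Restrict δ ≤ 5. Then |s − 4| < 5 gives |s + 6| = |(s − 4) + 10| ≥ 10 − 5 = 5.
Hence |(-9s - 5)/(s + 6) + 41/10| < 49|s − 4|/(10·5) = (49/50)|s − 4|, which is < ϵ once |s − 4| < (50/49)ϵ.
Take δ = min(5, (50/49)ϵ). Then 0 < |s − 4| < δ forces both bounds, so |(-9s - 5)/(s + 6) + 41/10| < ϵ.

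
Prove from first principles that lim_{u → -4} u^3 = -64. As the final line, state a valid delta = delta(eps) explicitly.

delta = min(1, eps/61)

Fix eps > 0. We seek delta > 0 with 0 < |u + 4| < delta ⇒ |u^3 + 64| < eps.
Factor: u^3 + 64 = (u + 4)(u^2 - 4u + 16), so |u^3 + 64| = |u + 4|·|u^2 - 4u + 16|.
Restrict delta ≤ 1. Then |u + 4| < 1 gives |u| < 5, so by the triangle inequality |u^2 - 4u + 16| ≤ 5^2 + 4·5 + 16 = 61.
Hence |u^3 + 64| ≤ 61|u + 4|, which is < eps once |u + 4| < eps/61.
Take delta = min(1, eps/61). If 0 < |u + 4| < delta then both bounds hold and |u^3 + 64| ≤ 61|u + 4| < 61·(eps/61) = eps.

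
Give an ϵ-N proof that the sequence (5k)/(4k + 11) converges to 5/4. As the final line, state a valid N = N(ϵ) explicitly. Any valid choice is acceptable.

Let ϵ > 0. For k ≥ 1, |(5k)/(4k + 11) − (5/4)| = |-55|/(4(4k + 11)) = 55/(4(4k + 11)).
Since 4k + 11 ≥ 4k for k ≥ 1, this is ≤ 55/(4·4k) = (55/16)/k.
So |(5k)/(4k + 11) − (5/4)| < ϵ whenever k > (55/16)/ϵ.
Take N = (55/16)/ϵ. If k > N then |(5k)/(4k + 11) − (5/4)| ≤ (55/16)/k < ϵ.

N = (55/16)/ϵ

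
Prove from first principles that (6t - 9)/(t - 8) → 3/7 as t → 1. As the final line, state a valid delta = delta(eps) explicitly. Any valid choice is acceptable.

Suppose eps > 0. We want delta > 0 with 0 < |t − 1| < delta ⇒ |(6t - 9)/(t - 8) − (3/7)| < eps.
Combining over a common denominator, (6t - 9)/(t - 8) − (3/7) = [(6t - 9)·(-7) − (-3)·(t - 8)] / [(-7)·(t - 8)] = -39(t − 1) / ((-7)(t - 8)).
So |(6t - 9)/(t - 8) − (3/7)| = 39|t − 1| / (7·|t − 8|).
Restrict delta ≤ 7/2. Then |t − 1| < 7/2 gives |t − 8| = |(t − 1) + (-7)| ≥ 7 − 7/2 = 7/2.
Hence |(6t - 9)/(t - 8) − (3/7)| < 39|t − 1|/(7·(7/2)) = (78/49)|t − 1|, which is < eps once |t − 1| < (49/78)eps.
Take delta = min(7/2, (49/78)eps). Then 0 < |t − 1| < delta forces both bounds, so |(6t - 9)/(t - 8) − (3/7)| < eps.

delta = min(7/2, (49/78)eps)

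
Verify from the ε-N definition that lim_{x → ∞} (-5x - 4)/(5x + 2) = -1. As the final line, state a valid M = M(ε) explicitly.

M = (2/5)/ε

Suppose ε > 0. We seek M > 0 such that x > M implies |(-5x - 4)/(5x + 2) + 1| < ε.
(-5x - 4)/(5x + 2) + 1 = (5(-5x - 4) − (-5)(5x + 2)) / (5(5x + 2)) = -10/(5(5x + 2)).
For x > 0 we have 5x + 2 > 5x, so |(-5x - 4)/(5x + 2) + 1| = 10/(5(5x + 2)) < 10/(5·5x) = (2/5)/x.
Thus |(-5x - 4)/(5x + 2) + 1| < ε whenever x > (2/5)/ε.
Take M = (2/5)/ε. If x > M then |(-5x - 4)/(5x + 2) + 1| < (2/5)/x < ε.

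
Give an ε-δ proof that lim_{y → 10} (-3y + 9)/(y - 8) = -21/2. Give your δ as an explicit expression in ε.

δ = min(1, (2/15)ε)

Suppose ε > 0. We want δ > 0 with 0 < |y − 10| < δ ⇒ |(-3y + 9)/(y - 8) + 21/2| < ε.
Combining over a common denominator, (-3y + 9)/(y - 8) + 21/2 = [(-3y + 9)·2 − (-21)·(y - 8)] / [2·(y - 8)] = 15(y − 10) / (2(y - 8)).
So |(-3y + 9)/(y - 8) + 21/2| = 15|y − 10| / (2·|y − 8|).
Require δ ≤ 1, so |y − 8| ≥ |2| − |y − 10| > 2 − 1 = 1.
Hence |(-3y + 9)/(y - 8) + 21/2| < 15|y − 10|/(2·1) = (15/2)|y − 10|, which is < ε once |y − 10| < (2/15)ε.
Take δ = min(1, (2/15)ε). Then 0 < |y − 10| < δ forces both bounds, so |(-3y + 9)/(y - 8) + 21/2| < ε.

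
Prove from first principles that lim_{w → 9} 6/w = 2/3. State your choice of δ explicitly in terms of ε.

δ = min(9/2, (27/4)ε)

Let ε > 0 be given. We seek δ > 0 such that 0 < |w − 9| < δ implies |6/w − (2/3)| < ε.
|6/w − (2/3)| = 6·|9 − w|/(9·|w|) = 6|w − 9|/(9|w|).
Require δ ≤ 9/2 so that |w| > 9 − 9/2 = 9/2, hence 9|w| > 81/2.
Then |6/w − (2/3)| < 6|w − 9|/(81/2), which is < ε when |w − 9| < (27/4)ε.
Take δ = min(9/2, (27/4)ε). Then 0 < |w − 9| < δ gives both |w − 9| < 9/2 and |w − 9| < (27/4)ε, so |6/w − (2/3)| < ε.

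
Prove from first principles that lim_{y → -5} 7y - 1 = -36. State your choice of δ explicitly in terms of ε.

δ = ε/7

Let ε > 0 be given. We need δ > 0 so that 0 < |y + 5| < δ implies |(7y - 1) + 36| < ε.
|(7y - 1) + 36| = |7y + 35| = 7|y + 5|.
So 7|y + 5| < ε exactly when |y + 5| < ε/7.
Choosing δ = ε/7 gives |(7y - 1) + 36| = 7|y + 5| < ε whenever |y + 5| < δ.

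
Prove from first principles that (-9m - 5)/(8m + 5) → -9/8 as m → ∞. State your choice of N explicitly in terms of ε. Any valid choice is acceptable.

Fix ε > 0. For m ≥ 1, |(-9m - 5)/(8m + 5) + 9/8| = |5|/(8(8m + 5)) = 5/(8(8m + 5)).
Since 8m + 5 ≥ 8m for m ≥ 1, this is ≤ 5/(8·8m) = (5/64)/m.
So |(-9m - 5)/(8m + 5) + 9/8| < ε whenever m > (5/64)/ε.
Take N = (5/64)/ε. If m > N then |(-9m - 5)/(8m + 5) + 9/8| ≤ (5/64)/m < ε.

N = (5/64)/ε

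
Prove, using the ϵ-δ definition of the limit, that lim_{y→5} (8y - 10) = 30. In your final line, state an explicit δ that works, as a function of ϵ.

δ = ϵ/8

Let ϵ > 0. We need δ > 0 so that 0 < |y − 5| < δ implies |(8y - 10) − 30| < ϵ.
Since (8y - 10) − 30 = 8(y − 5), we have |(8y - 10) − 30| = 8|y − 5|.
So 8|y − 5| < ϵ exactly when |y − 5| < ϵ/8.
Take δ = ϵ/8. If 0 < |y − 5| < δ then |(8y - 10) − 30| = 8|y − 5| < 8·(ϵ/8) = ϵ.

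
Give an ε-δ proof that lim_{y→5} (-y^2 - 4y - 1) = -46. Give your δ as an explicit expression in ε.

δ = min(1, ε/15)

Let ε > 0 be given. We want δ > 0 such that 0 < |y − 5| < δ implies |(-y^2 - 4y - 1) + 46| < ε.
(-y^2 - 4y - 1) + 46 = -y^2 - 4y + 45 = (y − 5)(-y - 9).
So |(-y^2 - 4y - 1) + 46| = |y − 5|·|-y - 9|.
Require δ ≤ 1. Then |y − 5| < 1 gives |y| < 6, and by the triangle inequality |-y - 9| ≤ 6 + 9 = 15.
Hence |(-y^2 - 4y - 1) + 46| ≤ 15|y − 5| < ε provided |y − 5| < ε/15.
Choosing δ = min(1, ε/15) ensures both conditions, hence |(-y^2 - 4y - 1) + 46| < ε.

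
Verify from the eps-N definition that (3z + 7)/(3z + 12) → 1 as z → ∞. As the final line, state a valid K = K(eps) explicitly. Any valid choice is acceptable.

K = (5/3)/eps

Let eps > 0. We seek K > 0 such that z > K implies |(3z + 7)/(3z + 12) − 1| < eps.
(3z + 7)/(3z + 12) − 1 = (3(3z + 7) − 3(3z + 12)) / (3(3z + 12)) = -15/(3(3z + 12)).
For z > 0 we have 3z + 12 > 3z, so |(3z + 7)/(3z + 12) − 1| = 15/(3(3z + 12)) < 15/(3·3z) = (5/3)/z.
Thus |(3z + 7)/(3z + 12) − 1| < eps whenever z > (5/3)/eps.
Take K = (5/3)/eps. If z > K then |(3z + 7)/(3z + 12) − 1| < (5/3)/z < eps.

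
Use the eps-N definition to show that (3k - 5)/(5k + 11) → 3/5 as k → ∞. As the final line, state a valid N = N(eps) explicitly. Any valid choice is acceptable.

Suppose eps > 0. For k ≥ 1, |(3k - 5)/(5k + 11) − (3/5)| = |-58|/(5(5k + 11)) = 58/(5(5k + 11)).
Since 5k + 11 ≥ 5k for k ≥ 1, this is ≤ 58/(5·5k) = (58/25)/k.
So |(3k - 5)/(5k + 11) − (3/5)| < eps whenever k > (58/25)/eps.
Take N = (58/25)/eps. If k > N then |(3k - 5)/(5k + 11) − (3/5)| ≤ (58/25)/k < eps.

N = (58/25)/eps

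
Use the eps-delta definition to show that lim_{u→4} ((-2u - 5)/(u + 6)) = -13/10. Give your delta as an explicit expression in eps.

Let eps > 0. We want delta > 0 with 0 < |u − 4| < delta ⇒ |(-2u - 5)/(u + 6) + 13/10| < eps.
Combining over a common denominator, (-2u - 5)/(u + 6) + 13/10 = [(-2u - 5)·10 − (-13)·(u + 6)] / [10·(u + 6)] = -7(u − 4) / (10(u + 6)).
So |(-2u - 5)/(u + 6) + 13/10| = 7|u − 4| / (10·|u + 6|).
Restrict delta ≤ 5. Then |u − 4| < 5 gives |u + 6| = |(u − 4) + 10| ≥ 10 − 5 = 5.
Hence |(-2u - 5)/(u + 6) + 13/10| < 7|u − 4|/(10·5) = (7/50)|u − 4|, which is < eps once |u − 4| < (50/7)eps.
Take delta = min(5, (50/7)eps). Then 0 < |u − 4| < delta forces both bounds, so |(-2u - 5)/(u + 6) + 13/10| < eps.

delta = min(5, (50/7)eps)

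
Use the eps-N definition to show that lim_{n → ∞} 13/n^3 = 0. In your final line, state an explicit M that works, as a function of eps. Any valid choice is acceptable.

M = (13/eps)^{1/3}

Fix eps > 0. For n ≥ 1, |13/n^3 − 0| = 13/n^3.
13/n^3 < eps ⇔ n^3 > 13/eps ⇔ n > (13/eps)^{1/3}.
Take M = (13/eps)^{1/3}. Then n > M implies 13/n^3 < eps.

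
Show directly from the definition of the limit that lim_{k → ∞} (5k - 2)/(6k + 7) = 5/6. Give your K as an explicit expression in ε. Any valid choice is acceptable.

K = (47/36)/ε

Fix ε > 0. For k ≥ 1, |(5k - 2)/(6k + 7) − (5/6)| = |-47|/(6(6k + 7)) = 47/(6(6k + 7)).
Since 6k + 7 ≥ 6k for k ≥ 1, this is ≤ 47/(6·6k) = (47/36)/k.
So |(5k - 2)/(6k + 7) − (5/6)| < ε whenever k > (47/36)/ε.
Take K = (47/36)/ε. If k > K then |(5k - 2)/(6k + 7) − (5/6)| ≤ (47/36)/k < ε.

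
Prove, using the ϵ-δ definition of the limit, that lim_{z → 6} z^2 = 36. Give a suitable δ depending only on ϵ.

Let ϵ > 0. We seek δ > 0 with 0 < |z − 6| < δ ⇒ |z^2 − 36| < ϵ.
Factor: z^2 − 36 = (z − 6)(z + 6), so |z^2 − 36| = |z − 6|·|z + 6|.
Impose δ ≤ 1 so that |z| < 7; then |z + 6| ≤ 13.
Hence |z^2 − 36| ≤ 13|z − 6|, which is < ϵ once |z − 6| < ϵ/13.
Take δ = min(1, ϵ/13). If 0 < |z − 6| < δ then both bounds hold and |z^2 − 36| ≤ 13|z − 6| < 13·(ϵ/13) = ϵ.

δ = min(1, ϵ/13)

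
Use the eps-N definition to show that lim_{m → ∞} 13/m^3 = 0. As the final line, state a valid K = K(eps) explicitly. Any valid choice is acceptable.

Let eps > 0. For m ≥ 1, |13/m^3 − 0| = 13/m^3.
13/m^3 < eps ⇔ m^3 > 13/eps ⇔ m > (13/eps)^{1/3}.
Take K = (13/eps)^{1/3}. Then m > K implies 13/m^3 < eps.

K = (13/eps)^{1/3}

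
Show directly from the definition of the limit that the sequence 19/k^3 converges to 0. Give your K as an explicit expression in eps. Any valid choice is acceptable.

Let eps > 0 be given. For k ≥ 1, |19/k^3 − 0| = 19/k^3.
19/k^3 < eps ⇔ k^3 > 19/eps ⇔ k > (19/eps)^{1/3}.
Take K = (19/eps)^{1/3}. Then k > K implies 19/k^3 < eps.

K = (19/eps)^{1/3}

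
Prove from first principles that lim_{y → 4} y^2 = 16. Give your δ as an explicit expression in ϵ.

Let ϵ > 0 be given. We seek δ > 0 with 0 < |y − 4| < δ ⇒ |y^2 − 16| < ϵ.
Factor: y^2 − 16 = (y − 4)(y + 4), so |y^2 − 16| = |y − 4|·|y + 4|.
Restrict δ ≤ 1. Then |y − 4| < 1 gives |y| < 5, so by the triangle inequality |y + 4| ≤ 5 + 4 = 9.
Hence |y^2 − 16| ≤ 9|y − 4|, which is < ϵ once |y − 4| < ϵ/9.
Take δ = min(1, ϵ/9). If 0 < |y − 4| < δ then both bounds hold and |y^2 − 16| ≤ 9|y − 4| < 9·(ϵ/9) = ϵ.

δ = min(1, ϵ/9)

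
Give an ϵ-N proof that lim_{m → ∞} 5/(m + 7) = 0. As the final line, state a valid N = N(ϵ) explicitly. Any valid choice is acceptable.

N = 5/ϵ

Suppose ϵ > 0. For m ≥ 1, |5/(m + 7) − 0| = 5/(m + 7) ≤ 5/m.
We need 5/m < ϵ, i.e. m > 5/ϵ.
Take N = 5/ϵ. If m > N then |5/(m + 7)| ≤ 5/m < ϵ.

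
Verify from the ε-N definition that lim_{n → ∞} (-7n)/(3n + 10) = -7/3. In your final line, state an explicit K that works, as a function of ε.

Let ε > 0 be given. For n ≥ 1, |(-7n)/(3n + 10) + 7/3| = |70|/(3(3n + 10)) = 70/(3(3n + 10)).
Since 3n + 10 ≥ 3n for n ≥ 1, this is ≤ 70/(3·3n) = (70/9)/n.
So |(-7n)/(3n + 10) + 7/3| < ε whenever n > (70/9)/ε.
Take K = (70/9)/ε. If n > K then |(-7n)/(3n + 10) + 7/3| ≤ (70/9)/n < ε.

K = (70/9)/ε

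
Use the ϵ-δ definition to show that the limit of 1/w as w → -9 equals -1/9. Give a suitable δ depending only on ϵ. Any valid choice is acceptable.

δ = min(9/2, (81/2)ϵ)

Let ϵ > 0 be given. We seek δ > 0 such that 0 < |w + 9| < δ implies |1/w + 1/9| < ϵ.
|1/w + 1/9| = |-9 − w|/(9·|w|) = |w + 9|/(9|w|).
Restrict δ ≤ 9/2. Then |w + 9| < 9/2 gives |w| > 9/2, so 9|w| > 81/2.
Then |1/w + 1/9| < |w + 9|/(81/2), which is < ϵ when |w + 9| < (81/2)ϵ.
Take δ = min(9/2, (81/2)ϵ). Then 0 < |w + 9| < δ gives both |w + 9| < 9/2 and |w + 9| < (81/2)ϵ, so |1/w + 1/9| < ϵ.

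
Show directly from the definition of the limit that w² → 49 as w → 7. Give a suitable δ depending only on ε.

Let ε > 0 be given. We seek δ > 0 with 0 < |w − 7| < δ ⇒ |w² − 49| < ε.
Factor: w² − 49 = (w − 7)(w + 7), so |w² − 49| = |w − 7|·|w + 7|.
Impose δ ≤ 1 so that |w| < 8; then |w + 7| ≤ 15.
Hence |w² − 49| ≤ 15|w − 7|, which is < ε once |w − 7| < ε/15.
Take δ = min(1, ε/15). If 0 < |w − 7| < δ then both bounds hold and |w² − 49| ≤ 15|w − 7| < 15·(ε/15) = ε.

δ = min(1, ε/15)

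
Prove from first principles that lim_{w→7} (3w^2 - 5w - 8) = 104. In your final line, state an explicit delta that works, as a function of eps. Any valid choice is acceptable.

Fix eps > 0. We want delta > 0 such that 0 < |w − 7| < delta implies |(3w^2 - 5w - 8) − 104| < eps.
(3w^2 - 5w - 8) − 104 = 3w^2 - 5w - 112 = (w − 7)(3w + 16).
So |(3w^2 - 5w - 8) − 104| = |w − 7|·|3w + 16|.
Assume first that |w − 7| < 1, so |w| < 8. Then |3w + 16| ≤ 3·8 + 16 = 40.
Hence |(3w^2 - 5w - 8) − 104| ≤ 40|w − 7| < eps provided |w − 7| < eps/40.
Take delta = min(1, eps/40). Then 0 < |w − 7| < delta gives both |w − 7| < 1 and |w − 7| < eps/40, so |(3w^2 - 5w - 8) − 104| < eps.

delta = min(1, eps/40)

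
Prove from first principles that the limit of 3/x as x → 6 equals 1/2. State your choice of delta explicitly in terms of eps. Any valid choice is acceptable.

Suppose eps > 0. We seek delta > 0 such that 0 < |x − 6| < delta implies |3/x − (1/2)| < eps.
|3/x − (1/2)| = 3·|6 − x|/(6·|x|) = 3|x − 6|/(6|x|).
Restrict delta ≤ 3. Then |x − 6| < 3 gives |x| > 3, so 6|x| > 18.
Then |3/x − (1/2)| < 3|x − 6|/18, which is < eps when |x − 6| < 6eps.
Take delta = min(3, 6eps). Then 0 < |x − 6| < delta gives both |x − 6| < 3 and |x − 6| < 6eps, so |3/x − (1/2)| < eps.

delta = min(3, 6eps)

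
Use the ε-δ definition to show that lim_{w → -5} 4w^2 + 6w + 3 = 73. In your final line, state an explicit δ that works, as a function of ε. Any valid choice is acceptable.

Suppose ε > 0. We want δ > 0 such that 0 < |w + 5| < δ implies |(4w^2 + 6w + 3) − 73| < ε.
(4w^2 + 6w + 3) − 73 = 4w^2 + 6w - 70 = (w + 5)(4w - 14).
So |(4w^2 + 6w + 3) − 73| = |w + 5|·|4w - 14|.
Require δ ≤ 1. Then |w + 5| < 1 gives |w| < 6, and by the triangle inequality |4w - 14| ≤ 4·6 + 14 = 38.
Hence |(4w^2 + 6w + 3) − 73| ≤ 38|w + 5| < ε provided |w + 5| < ε/38.
Take δ = min(1, ε/38). Then 0 < |w + 5| < δ gives both |w + 5| < 1 and |w + 5| < ε/38, so |(4w^2 + 6w + 3) − 73| < ε.

δ = min(1, ε/38)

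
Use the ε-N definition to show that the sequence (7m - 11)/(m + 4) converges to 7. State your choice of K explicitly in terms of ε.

Fix ε > 0. For m ≥ 1, |(7m - 11)/(m + 4) − 7| = |-39|/((m + 4)) = 39/((m + 4)).
Since m + 4 ≥ m for m ≥ 1, this is ≤ 39/(m) = 39/m.
So |(7m - 11)/(m + 4) − 7| < ε whenever m > 39/ε.
Take K = 39/ε. If m > K then |(7m - 11)/(m + 4) − 7| ≤ 39/m < ε.

K = 39/ε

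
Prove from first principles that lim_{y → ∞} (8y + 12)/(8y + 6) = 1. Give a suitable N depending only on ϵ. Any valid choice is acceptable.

N = (3/4)/ϵ

Let ϵ > 0. We seek N > 0 such that y > N implies |(8y + 12)/(8y + 6) − 1| < ϵ.
(8y + 12)/(8y + 6) − 1 = (8(8y + 12) − 8(8y + 6)) / (8(8y + 6)) = 48/(8(8y + 6)).
For y > 0 we have 8y + 6 > 8y, so |(8y + 12)/(8y + 6) − 1| = 48/(8(8y + 6)) < 48/(8·8y) = (3/4)/y.
Thus |(8y + 12)/(8y + 6) − 1| < ϵ whenever y > (3/4)/ϵ.
Take N = (3/4)/ϵ. If y > N then |(8y + 12)/(8y + 6) − 1| < (3/4)/y < ϵ.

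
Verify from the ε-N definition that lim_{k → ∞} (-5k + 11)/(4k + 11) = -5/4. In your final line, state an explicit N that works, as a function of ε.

N = (99/16)/ε

Let ε > 0 be given. For k ≥ 1, |(-5k + 11)/(4k + 11) + 5/4| = |99|/(4(4k + 11)) = 99/(4(4k + 11)).
Since 4k + 11 ≥ 4k for k ≥ 1, this is ≤ 99/(4·4k) = (99/16)/k.
So |(-5k + 11)/(4k + 11) + 5/4| < ε whenever k > (99/16)/ε.
Take N = (99/16)/ε. If k > N then |(-5k + 11)/(4k + 11) + 5/4| ≤ (99/16)/k < ε.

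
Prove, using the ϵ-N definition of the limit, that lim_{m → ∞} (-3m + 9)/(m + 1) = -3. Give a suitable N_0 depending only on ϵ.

N_0 = 12/ϵ

Let ϵ > 0 be given. For m ≥ 1, |(-3m + 9)/(m + 1) + 3| = |12|/((m + 1)) = 12/((m + 1)).
Since m + 1 ≥ m for m ≥ 1, this is ≤ 12/(m) = 12/m.
So |(-3m + 9)/(m + 1) + 3| < ϵ whenever m > 12/ϵ.
Take N_0 = 12/ϵ. If m > N_0 then |(-3m + 9)/(m + 1) + 3| ≤ 12/m < ϵ.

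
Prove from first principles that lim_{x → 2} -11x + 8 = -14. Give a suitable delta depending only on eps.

delta = eps/11

Let eps > 0. We need delta > 0 so that 0 < |x − 2| < delta implies |(-11x + 8) + 14| < eps.
Since (-11x + 8) + 14 = -11(x − 2), we have |(-11x + 8) + 14| = 11|x − 2|.
So 11|x − 2| < eps exactly when |x − 2| < eps/11.
Choosing delta = eps/11 gives |(-11x + 8) + 14| = 11|x − 2| < eps whenever |x − 2| < delta.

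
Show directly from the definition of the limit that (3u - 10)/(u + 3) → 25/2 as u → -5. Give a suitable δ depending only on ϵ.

δ = min(1, (2/19)ϵ)

Let ϵ > 0. We want δ > 0 with 0 < |u + 5| < δ ⇒ |(3u - 10)/(u + 3) − (25/2)| < ϵ.
Combining over a common denominator, (3u - 10)/(u + 3) − (25/2) = [(3u - 10)·(-2) − (-25)·(u + 3)] / [(-2)·(u + 3)] = 19(u + 5) / ((-2)(u + 3)).
So |(3u - 10)/(u + 3) − (25/2)| = 19|u + 5| / (2·|u + 3|).
Require δ ≤ 1, so |u + 3| ≥ |-2| − |u + 5| > 2 − 1 = 1.
Hence |(3u - 10)/(u + 3) − (25/2)| < 19|u + 5|/(2·1) = (19/2)|u + 5|, which is < ϵ once |u + 5| < (2/19)ϵ.
Take δ = min(1, (2/19)ϵ). Then 0 < |u + 5| < δ forces both bounds, so |(3u - 10)/(u + 3) − (25/2)| < ϵ.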